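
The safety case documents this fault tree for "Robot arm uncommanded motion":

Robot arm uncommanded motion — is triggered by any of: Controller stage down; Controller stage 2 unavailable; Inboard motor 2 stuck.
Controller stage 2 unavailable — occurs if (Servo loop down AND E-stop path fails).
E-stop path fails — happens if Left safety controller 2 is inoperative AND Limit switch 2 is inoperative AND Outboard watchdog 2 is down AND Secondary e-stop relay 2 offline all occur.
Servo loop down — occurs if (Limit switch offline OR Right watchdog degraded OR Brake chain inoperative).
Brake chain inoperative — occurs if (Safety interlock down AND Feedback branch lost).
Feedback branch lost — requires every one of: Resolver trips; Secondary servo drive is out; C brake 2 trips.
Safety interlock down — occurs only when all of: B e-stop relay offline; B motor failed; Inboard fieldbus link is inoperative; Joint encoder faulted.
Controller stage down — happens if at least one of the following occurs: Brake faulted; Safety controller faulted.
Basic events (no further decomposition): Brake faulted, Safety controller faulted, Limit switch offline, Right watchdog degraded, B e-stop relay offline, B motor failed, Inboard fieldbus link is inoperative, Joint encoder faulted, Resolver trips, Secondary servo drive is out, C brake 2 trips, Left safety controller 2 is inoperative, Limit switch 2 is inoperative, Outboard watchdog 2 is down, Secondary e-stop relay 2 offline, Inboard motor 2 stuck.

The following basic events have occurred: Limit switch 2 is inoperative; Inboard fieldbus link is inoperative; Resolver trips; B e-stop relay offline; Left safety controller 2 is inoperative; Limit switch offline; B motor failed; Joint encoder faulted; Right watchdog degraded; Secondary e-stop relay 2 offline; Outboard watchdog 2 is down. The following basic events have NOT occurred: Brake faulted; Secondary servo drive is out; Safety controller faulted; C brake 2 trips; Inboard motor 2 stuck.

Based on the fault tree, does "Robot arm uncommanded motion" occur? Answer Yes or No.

Controller stage down [OR]: Brake faulted=not, Safety controller faulted=not → no input occurs → does not occur.
Safety interlock down [AND]: B e-stop relay offline=occurs, B motor failed=occurs, Inboard fieldbus link is inoperative=occurs, Joint encoder faulted=occurs → all inputs occur → occurs.
Feedback branch lost [AND]: Resolver trips=occurs, Secondary servo drive is out=not, C brake 2 trips=not → not all inputs occur → does not occur.
Brake chain inoperative [AND]: Safety interlock down=occurs, Feedback branch lost=not → not all inputs occur → does not occur.
Servo loop down [OR]: Limit switch offline=occurs, Right watchdog degraded=occurs, Brake chain inoperative=not → at least one input occurs → occurs.
E-stop path fails [AND]: Left safety controller 2 is inoperative=occurs, Limit switch 2 is inoperative=occurs, Outboard watchdog 2 is down=occurs, Secondary e-stop relay 2 offline=occurs → all inputs occur → occurs.
Controller stage 2 unavailable [AND]: Servo loop down=occurs, E-stop path fails=occurs → all inputs occur → occurs.
Robot arm uncommanded motion [OR]: Controller stage down=not, Controller stage 2 unavailable=occurs, Inboard motor 2 stuck=not → at least one input occurs → occurs.

Yes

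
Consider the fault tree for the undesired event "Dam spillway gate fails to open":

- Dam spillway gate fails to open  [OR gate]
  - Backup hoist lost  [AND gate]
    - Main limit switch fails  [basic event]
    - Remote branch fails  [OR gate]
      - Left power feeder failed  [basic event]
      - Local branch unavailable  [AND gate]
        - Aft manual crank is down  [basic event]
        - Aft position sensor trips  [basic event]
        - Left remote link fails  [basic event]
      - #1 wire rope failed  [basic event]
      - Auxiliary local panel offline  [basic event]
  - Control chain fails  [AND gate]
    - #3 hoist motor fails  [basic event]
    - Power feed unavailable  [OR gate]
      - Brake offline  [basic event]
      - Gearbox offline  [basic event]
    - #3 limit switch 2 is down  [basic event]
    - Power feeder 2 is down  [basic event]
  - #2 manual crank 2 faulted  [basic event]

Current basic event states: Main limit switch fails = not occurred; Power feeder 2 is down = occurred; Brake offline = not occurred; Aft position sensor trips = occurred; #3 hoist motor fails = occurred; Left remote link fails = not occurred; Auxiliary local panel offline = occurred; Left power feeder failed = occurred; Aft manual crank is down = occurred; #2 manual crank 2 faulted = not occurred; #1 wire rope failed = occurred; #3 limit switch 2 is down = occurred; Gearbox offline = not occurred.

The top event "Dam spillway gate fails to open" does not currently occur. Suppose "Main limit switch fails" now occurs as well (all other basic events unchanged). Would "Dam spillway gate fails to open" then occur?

Counterfactual: set "Main limit switch fails" to occurred.
Local branch unavailable [AND]: Aft manual crank is down=occurs, Aft position sensor trips=occurs, Left remote link fails=not → not all inputs occur → does not occur.
Remote branch fails [OR]: Left power feeder failed=occurs, Local branch unavailable=not, #1 wire rope failed=occurs, Auxiliary local panel offline=occurs → at least one input occurs → occurs.
Backup hoist lost [AND]: Main limit switch fails=occurs, Remote branch fails=occurs → all inputs occur → occurs.
Power feed unavailable [OR]: Brake offline=not, Gearbox offline=not → no input occurs → does not occur.
Control chain fails [AND]: #3 hoist motor fails=occurs, Power feed unavailable=not, #3 limit switch 2 is down=occurs, Power feeder 2 is down=occurs → not all inputs occur → does not occur.
Dam spillway gate fails to open [OR]: Backup hoist lost=occurs, Control chain fails=not, #2 manual crank 2 faulted=not → at least one input occurs → occurs.

Yes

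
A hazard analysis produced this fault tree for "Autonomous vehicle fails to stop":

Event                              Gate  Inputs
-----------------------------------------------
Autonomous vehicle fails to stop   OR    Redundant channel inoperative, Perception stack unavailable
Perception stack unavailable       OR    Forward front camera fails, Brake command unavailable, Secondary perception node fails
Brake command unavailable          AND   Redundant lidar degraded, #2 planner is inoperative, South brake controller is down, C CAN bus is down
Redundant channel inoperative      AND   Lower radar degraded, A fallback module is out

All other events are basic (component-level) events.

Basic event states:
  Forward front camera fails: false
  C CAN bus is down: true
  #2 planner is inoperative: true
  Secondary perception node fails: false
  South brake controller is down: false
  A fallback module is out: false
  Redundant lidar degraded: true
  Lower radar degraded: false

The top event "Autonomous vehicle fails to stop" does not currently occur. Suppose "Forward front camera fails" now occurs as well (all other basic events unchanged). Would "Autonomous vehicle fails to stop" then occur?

Yes

Counterfactual: set "Forward front camera fails" to occurred.
Redundant channel inoperative [AND]: Lower radar degraded=not, A fallback module is out=not → not all inputs occur → does not occur.
Brake command unavailable [AND]: Redundant lidar degraded=occurs, #2 planner is inoperative=occurs, South brake controller is down=not, C CAN bus is down=occurs → not all inputs occur → does not occur.
Perception stack unavailable [OR]: Forward front camera fails=occurs, Brake command unavailable=not, Secondary perception node fails=not → at least one input occurs → occurs.
Autonomous vehicle fails to stop [OR]: Redundant channel inoperative=not, Perception stack unavailable=occurs → at least one input occurs → occurs.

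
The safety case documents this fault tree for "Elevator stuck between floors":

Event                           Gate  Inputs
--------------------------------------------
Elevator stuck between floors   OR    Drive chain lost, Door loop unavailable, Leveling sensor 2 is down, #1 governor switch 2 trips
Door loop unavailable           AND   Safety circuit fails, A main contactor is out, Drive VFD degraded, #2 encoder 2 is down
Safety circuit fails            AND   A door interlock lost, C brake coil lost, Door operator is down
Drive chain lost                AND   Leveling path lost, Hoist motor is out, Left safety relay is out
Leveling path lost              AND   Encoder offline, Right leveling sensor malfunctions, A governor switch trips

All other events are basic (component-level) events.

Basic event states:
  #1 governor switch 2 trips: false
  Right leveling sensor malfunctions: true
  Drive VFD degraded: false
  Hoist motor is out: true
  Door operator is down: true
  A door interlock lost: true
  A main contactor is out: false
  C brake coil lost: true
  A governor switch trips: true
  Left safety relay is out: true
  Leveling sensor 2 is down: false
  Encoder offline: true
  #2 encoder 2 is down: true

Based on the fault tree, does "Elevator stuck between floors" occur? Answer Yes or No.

Leveling path lost [AND]: Encoder offline=occurs, Right leveling sensor malfunctions=occurs, A governor switch trips=occurs → all inputs occur → occurs.
Drive chain lost [AND]: Leveling path lost=occurs, Hoist motor is out=occurs, Left safety relay is out=occurs → all inputs occur → occurs.
Safety circuit fails [AND]: A door interlock lost=occurs, C brake coil lost=occurs, Door operator is down=occurs → all inputs occur → occurs.
Door loop unavailable [AND]: Safety circuit fails=occurs, A main contactor is out=not, Drive VFD degraded=not, #2 encoder 2 is down=occurs → not all inputs occur → does not occur.
Elevator stuck between floors [OR]: Drive chain lost=occurs, Door loop unavailable=not, Leveling sensor 2 is down=not, #1 governor switch 2 trips=not → at least one input occurs → occurs.

Yes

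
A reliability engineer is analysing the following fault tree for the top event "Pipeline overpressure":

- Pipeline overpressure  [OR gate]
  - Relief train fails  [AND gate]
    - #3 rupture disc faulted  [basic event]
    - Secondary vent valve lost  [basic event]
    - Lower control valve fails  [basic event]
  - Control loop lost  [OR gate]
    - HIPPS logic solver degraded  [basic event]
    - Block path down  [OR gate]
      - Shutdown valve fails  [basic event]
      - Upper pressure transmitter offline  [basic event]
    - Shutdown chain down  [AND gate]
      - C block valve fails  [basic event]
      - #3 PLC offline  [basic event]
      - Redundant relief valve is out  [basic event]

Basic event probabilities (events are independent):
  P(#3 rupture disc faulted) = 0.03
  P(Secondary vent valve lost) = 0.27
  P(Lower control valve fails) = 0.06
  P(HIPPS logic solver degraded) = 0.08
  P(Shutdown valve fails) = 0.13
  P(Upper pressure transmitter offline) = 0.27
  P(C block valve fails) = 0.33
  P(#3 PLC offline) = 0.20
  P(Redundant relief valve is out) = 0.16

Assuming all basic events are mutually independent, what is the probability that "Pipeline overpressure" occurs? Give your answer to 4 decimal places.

P(Relief train fails) [AND] = 0.03 × 0.27 × 0.06 = 0.000486
P(Block path down) [OR] = 1 − (1−0.13) × (1−0.27) = 0.364900
P(Shutdown chain down) [AND] = 0.33 × 0.20 × 0.16 = 0.010560
P(Control loop lost) [OR] = 1 − (1−0.08) × (1−0.364900) × (1−0.010560) = 0.421878
P(Pipeline overpressure) [OR] = 1 − (1−0.000486) × (1−0.421878) = 0.422159
Rounded to 4 decimal places: P(Pipeline overpressure) ≈ 0.4222.

0.4222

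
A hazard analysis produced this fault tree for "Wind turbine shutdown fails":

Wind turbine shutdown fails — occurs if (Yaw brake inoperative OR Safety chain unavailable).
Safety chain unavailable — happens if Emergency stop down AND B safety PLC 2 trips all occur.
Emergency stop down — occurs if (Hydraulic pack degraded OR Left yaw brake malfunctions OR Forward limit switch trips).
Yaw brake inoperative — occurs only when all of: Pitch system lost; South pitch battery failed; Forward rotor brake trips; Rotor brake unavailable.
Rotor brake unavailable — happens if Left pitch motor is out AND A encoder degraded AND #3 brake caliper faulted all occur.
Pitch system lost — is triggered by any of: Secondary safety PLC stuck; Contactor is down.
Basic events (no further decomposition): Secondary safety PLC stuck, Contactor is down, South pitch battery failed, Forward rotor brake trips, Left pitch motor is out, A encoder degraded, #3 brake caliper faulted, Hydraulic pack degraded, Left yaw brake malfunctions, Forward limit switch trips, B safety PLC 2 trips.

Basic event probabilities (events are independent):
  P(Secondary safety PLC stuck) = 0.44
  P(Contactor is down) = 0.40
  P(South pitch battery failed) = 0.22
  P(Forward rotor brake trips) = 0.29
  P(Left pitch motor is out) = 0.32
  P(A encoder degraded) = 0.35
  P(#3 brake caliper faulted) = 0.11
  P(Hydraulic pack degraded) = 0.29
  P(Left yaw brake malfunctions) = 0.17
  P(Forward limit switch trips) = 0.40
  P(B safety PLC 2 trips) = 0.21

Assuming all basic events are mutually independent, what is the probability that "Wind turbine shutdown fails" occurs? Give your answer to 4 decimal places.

0.1362

P(Pitch system lost) [OR] = 1 − (1−0.44) × (1−0.40) = 0.664000
P(Rotor brake unavailable) [AND] = 0.32 × 0.35 × 0.11 = 0.012320
P(Yaw brake inoperative) [AND] = 0.664000 × 0.22 × 0.29 × 0.012320 = 0.000522
P(Emergency stop down) [OR] = 1 − (1−0.29) × (1−0.17) × (1−0.40) = 0.646420
P(Safety chain unavailable) [AND] = 0.646420 × 0.21 = 0.135748
P(Wind turbine shutdown fails) [OR] = 1 − (1−0.000522) × (1−0.135748) = 0.136199
Rounded to 4 decimal places: P(Wind turbine shutdown fails) ≈ 0.1362.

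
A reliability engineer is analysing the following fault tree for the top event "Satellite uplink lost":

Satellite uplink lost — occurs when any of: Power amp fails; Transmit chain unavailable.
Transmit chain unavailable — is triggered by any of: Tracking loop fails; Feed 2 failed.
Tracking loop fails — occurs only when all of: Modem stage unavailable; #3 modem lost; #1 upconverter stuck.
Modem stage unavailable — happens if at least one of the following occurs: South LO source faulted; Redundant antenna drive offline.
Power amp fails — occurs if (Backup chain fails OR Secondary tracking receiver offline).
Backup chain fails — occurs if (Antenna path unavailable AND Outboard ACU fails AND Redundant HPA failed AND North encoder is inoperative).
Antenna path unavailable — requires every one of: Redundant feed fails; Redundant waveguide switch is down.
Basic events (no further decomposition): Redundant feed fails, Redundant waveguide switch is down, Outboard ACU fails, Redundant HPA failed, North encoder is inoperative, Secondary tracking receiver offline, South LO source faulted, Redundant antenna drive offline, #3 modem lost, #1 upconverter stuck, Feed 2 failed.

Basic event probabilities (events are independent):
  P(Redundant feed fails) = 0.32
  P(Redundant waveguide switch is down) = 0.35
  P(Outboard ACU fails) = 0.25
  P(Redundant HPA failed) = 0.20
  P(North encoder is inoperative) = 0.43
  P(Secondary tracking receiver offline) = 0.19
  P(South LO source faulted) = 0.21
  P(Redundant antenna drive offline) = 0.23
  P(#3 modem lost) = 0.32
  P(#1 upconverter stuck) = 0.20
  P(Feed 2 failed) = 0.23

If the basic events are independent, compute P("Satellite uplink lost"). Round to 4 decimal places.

0.3934

P(Antenna path unavailable) [AND] = 0.32 × 0.35 = 0.112000
P(Backup chain fails) [AND] = 0.112000 × 0.25 × 0.20 × 0.43 = 0.002408
P(Power amp fails) [OR] = 1 − (1−0.002408) × (1−0.19) = 0.191950
P(Modem stage unavailable) [OR] = 1 − (1−0.21) × (1−0.23) = 0.391700
P(Tracking loop fails) [AND] = 0.391700 × 0.32 × 0.20 = 0.025069
P(Transmit chain unavailable) [OR] = 1 − (1−0.025069) × (1−0.23) = 0.249303
P(Satellite uplink lost) [OR] = 1 − (1−0.191950) × (1−0.249303) = 0.393399
Rounded to 4 decimal places: P(Satellite uplink lost) ≈ 0.3934.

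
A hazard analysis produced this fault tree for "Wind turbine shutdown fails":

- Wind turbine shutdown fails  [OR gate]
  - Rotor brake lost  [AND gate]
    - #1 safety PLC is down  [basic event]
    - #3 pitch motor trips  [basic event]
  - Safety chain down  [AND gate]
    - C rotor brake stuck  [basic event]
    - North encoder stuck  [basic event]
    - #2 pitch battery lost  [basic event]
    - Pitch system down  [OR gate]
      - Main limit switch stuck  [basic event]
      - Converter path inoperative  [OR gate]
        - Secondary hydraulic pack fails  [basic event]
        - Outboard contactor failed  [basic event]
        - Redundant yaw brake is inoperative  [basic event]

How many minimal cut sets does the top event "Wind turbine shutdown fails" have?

Rotor brake lost [AND]: one cut set from each child combined → 1 × 1 = 1 cut set(s).
Converter path inoperative [OR]: union of children's cut sets → 3 cut set(s).
Pitch system down [OR]: union of children's cut sets → 4 cut set(s).
Safety chain down [AND]: one cut set from each child combined → 1 × 1 × 1 × 4 = 4 cut set(s).
Wind turbine shutdown fails [OR]: union of children's cut sets → 5 cut set(s).
Minimal cut sets: {#1 safety PLC is down, #3 pitch motor trips}; {#2 pitch battery lost, C rotor brake stuck, Main limit switch stuck, North encoder stuck}; {#2 pitch battery lost, C rotor brake stuck, North encoder stuck, Secondary hydraulic pack fails}; {#2 pitch battery lost, C rotor brake stuck, North encoder stuck, Outboard contactor failed}; {#2 pitch battery lost, C rotor brake stuck, North encoder stuck, Redundant yaw brake is inoperative}.

5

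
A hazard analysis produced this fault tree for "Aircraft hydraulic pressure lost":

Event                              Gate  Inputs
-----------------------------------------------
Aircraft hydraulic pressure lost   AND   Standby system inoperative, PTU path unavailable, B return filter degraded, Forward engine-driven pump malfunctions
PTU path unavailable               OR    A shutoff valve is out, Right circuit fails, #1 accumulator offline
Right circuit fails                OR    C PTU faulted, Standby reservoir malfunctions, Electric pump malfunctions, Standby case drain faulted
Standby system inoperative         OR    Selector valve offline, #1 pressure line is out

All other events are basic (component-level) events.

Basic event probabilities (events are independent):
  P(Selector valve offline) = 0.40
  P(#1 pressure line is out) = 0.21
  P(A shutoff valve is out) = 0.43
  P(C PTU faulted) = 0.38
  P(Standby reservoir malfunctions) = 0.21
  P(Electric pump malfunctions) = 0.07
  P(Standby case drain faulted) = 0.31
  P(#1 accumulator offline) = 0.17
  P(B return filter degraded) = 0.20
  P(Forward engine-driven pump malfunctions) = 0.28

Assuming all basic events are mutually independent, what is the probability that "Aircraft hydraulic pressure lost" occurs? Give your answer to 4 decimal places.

0.0251

P(Standby system inoperative) [OR] = 1 − (1−0.40) × (1−0.21) = 0.526000
P(Right circuit fails) [OR] = 1 − (1−0.38) × (1−0.21) × (1−0.07) × (1−0.31) = 0.685695
P(PTU path unavailable) [OR] = 1 − (1−0.43) × (1−0.685695) × (1−0.17) = 0.851302
P(Aircraft hydraulic pressure lost) [AND] = 0.526000 × 0.851302 × 0.20 × 0.28 = 0.025076
Rounded to 4 decimal places: P(Aircraft hydraulic pressure lost) ≈ 0.0251.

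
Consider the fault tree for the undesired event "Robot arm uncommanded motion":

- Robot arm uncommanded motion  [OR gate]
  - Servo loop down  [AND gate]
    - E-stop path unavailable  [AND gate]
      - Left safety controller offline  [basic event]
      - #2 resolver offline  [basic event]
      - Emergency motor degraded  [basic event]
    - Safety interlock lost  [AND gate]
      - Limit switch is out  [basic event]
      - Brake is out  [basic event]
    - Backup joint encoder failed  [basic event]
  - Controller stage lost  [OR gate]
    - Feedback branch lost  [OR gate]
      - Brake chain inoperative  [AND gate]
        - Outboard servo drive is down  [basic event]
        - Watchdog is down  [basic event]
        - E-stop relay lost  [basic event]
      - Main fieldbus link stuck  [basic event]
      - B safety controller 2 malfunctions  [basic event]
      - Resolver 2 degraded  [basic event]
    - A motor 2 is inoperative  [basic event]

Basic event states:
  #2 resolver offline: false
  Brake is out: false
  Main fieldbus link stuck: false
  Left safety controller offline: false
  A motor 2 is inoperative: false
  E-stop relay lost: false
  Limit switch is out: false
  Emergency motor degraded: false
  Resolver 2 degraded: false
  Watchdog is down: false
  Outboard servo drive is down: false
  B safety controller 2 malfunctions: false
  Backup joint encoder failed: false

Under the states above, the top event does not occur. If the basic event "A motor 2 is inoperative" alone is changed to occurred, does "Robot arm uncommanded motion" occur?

Yes

Counterfactual: set "A motor 2 is inoperative" to occurred.
E-stop path unavailable [AND]: Left safety controller offline=not, #2 resolver offline=not, Emergency motor degraded=not → not all inputs occur → does not occur.
Safety interlock lost [AND]: Limit switch is out=not, Brake is out=not → not all inputs occur → does not occur.
Servo loop down [AND]: E-stop path unavailable=not, Safety interlock lost=not, Backup joint encoder failed=not → not all inputs occur → does not occur.
Brake chain inoperative [AND]: Outboard servo drive is down=not, Watchdog is down=not, E-stop relay lost=not → not all inputs occur → does not occur.
Feedback branch lost [OR]: Brake chain inoperative=not, Main fieldbus link stuck=not, B safety controller 2 malfunctions=not, Resolver 2 degraded=not → no input occurs → does not occur.
Controller stage lost [OR]: Feedback branch lost=not, A motor 2 is inoperative=occurs → at least one input occurs → occurs.
Robot arm uncommanded motion [OR]: Servo loop down=not, Controller stage lost=occurs → at least one input occurs → occurs.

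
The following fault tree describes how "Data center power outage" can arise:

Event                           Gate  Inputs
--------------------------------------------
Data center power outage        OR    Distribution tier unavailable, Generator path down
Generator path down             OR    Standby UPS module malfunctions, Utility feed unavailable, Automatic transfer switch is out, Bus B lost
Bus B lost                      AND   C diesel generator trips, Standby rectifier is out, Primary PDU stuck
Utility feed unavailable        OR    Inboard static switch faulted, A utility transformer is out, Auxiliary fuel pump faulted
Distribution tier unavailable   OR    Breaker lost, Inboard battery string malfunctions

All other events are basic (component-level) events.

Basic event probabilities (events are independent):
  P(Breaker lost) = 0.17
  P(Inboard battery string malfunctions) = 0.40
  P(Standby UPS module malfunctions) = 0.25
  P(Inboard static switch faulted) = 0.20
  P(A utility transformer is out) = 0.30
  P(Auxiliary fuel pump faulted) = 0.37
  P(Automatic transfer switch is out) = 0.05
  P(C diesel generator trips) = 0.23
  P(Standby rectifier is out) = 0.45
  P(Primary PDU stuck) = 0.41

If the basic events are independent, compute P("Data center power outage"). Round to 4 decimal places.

P(Distribution tier unavailable) [OR] = 1 − (1−0.17) × (1−0.40) = 0.502000
P(Utility feed unavailable) [OR] = 1 − (1−0.20) × (1−0.30) × (1−0.37) = 0.647200
P(Bus B lost) [AND] = 0.23 × 0.45 × 0.41 = 0.042435
P(Generator path down) [OR] = 1 − (1−0.25) × (1−0.647200) × (1−0.05) × (1−0.042435) = 0.759297
P(Data center power outage) [OR] = 1 − (1−0.502000) × (1−0.759297) = 0.880130
Rounded to 4 decimal places: P(Data center power outage) ≈ 0.8801.

0.8801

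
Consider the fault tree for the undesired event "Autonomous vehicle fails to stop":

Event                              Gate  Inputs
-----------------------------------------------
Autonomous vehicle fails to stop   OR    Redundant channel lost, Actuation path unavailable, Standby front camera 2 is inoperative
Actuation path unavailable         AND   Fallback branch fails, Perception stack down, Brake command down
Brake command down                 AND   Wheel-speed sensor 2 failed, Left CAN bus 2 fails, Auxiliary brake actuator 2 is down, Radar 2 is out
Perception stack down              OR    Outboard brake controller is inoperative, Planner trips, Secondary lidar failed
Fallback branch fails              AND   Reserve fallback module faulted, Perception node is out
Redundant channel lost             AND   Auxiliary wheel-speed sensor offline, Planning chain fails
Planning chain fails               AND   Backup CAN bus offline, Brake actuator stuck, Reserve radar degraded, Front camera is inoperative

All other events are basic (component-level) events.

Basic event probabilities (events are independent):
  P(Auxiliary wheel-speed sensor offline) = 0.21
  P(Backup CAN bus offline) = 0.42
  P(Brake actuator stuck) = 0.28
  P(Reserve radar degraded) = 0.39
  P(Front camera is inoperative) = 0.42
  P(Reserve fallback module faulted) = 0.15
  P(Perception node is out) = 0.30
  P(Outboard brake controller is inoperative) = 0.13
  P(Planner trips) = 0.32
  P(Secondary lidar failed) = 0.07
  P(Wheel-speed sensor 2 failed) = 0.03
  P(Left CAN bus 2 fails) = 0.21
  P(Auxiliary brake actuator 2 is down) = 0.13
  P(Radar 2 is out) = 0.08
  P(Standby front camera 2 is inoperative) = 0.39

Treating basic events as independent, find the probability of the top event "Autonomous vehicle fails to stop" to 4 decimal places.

0.3925

P(Planning chain fails) [AND] = 0.42 × 0.28 × 0.39 × 0.42 = 0.019263
P(Redundant channel lost) [AND] = 0.21 × 0.019263 = 0.004045
P(Fallback branch fails) [AND] = 0.15 × 0.30 = 0.045000
P(Perception stack down) [OR] = 1 − (1−0.13) × (1−0.32) × (1−0.07) = 0.449812
P(Brake command down) [AND] = 0.03 × 0.21 × 0.13 × 0.08 = 0.000066
P(Actuation path unavailable) [AND] = 0.045000 × 0.449812 × 0.000066 = 0.000001
P(Autonomous vehicle fails to stop) [OR] = 1 − (1−0.004045) × (1−0.000001) × (1−0.39) = 0.392468
Rounded to 4 decimal places: P(Autonomous vehicle fails to stop) ≈ 0.3925.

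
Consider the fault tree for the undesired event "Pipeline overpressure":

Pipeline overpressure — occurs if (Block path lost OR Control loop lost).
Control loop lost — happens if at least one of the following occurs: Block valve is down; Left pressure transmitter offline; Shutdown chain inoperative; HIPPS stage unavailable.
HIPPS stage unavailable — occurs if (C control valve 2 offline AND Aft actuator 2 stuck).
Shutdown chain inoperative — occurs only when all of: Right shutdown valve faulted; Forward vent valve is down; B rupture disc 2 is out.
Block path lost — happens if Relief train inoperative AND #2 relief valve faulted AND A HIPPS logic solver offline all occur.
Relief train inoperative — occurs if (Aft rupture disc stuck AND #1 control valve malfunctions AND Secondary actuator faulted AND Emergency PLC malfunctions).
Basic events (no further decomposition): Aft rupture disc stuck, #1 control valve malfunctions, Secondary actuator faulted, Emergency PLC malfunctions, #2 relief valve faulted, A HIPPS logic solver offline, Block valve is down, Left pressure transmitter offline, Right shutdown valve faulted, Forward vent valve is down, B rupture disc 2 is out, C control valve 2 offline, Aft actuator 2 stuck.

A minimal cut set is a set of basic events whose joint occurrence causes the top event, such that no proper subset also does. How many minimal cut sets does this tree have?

5

Relief train inoperative [AND]: one cut set from each child combined → 1 × 1 × 1 × 1 = 1 cut set(s).
Block path lost [AND]: one cut set from each child combined → 1 × 1 × 1 = 1 cut set(s).
Shutdown chain inoperative [AND]: one cut set from each child combined → 1 × 1 × 1 = 1 cut set(s).
HIPPS stage unavailable [AND]: one cut set from each child combined → 1 × 1 = 1 cut set(s).
Control loop lost [OR]: union of children's cut sets → 4 cut set(s).
Pipeline overpressure [OR]: union of children's cut sets → 5 cut set(s).
Minimal cut sets: {#1 control valve malfunctions, #2 relief valve faulted, A HIPPS logic solver offline, Aft rupture disc stuck, Emergency PLC malfunctions, Secondary actuator faulted}; {Block valve is down}; {Left pressure transmitter offline}; {B rupture disc 2 is out, Forward vent valve is down, Right shutdown valve faulted}; {Aft actuator 2 stuck, C control valve 2 offline}.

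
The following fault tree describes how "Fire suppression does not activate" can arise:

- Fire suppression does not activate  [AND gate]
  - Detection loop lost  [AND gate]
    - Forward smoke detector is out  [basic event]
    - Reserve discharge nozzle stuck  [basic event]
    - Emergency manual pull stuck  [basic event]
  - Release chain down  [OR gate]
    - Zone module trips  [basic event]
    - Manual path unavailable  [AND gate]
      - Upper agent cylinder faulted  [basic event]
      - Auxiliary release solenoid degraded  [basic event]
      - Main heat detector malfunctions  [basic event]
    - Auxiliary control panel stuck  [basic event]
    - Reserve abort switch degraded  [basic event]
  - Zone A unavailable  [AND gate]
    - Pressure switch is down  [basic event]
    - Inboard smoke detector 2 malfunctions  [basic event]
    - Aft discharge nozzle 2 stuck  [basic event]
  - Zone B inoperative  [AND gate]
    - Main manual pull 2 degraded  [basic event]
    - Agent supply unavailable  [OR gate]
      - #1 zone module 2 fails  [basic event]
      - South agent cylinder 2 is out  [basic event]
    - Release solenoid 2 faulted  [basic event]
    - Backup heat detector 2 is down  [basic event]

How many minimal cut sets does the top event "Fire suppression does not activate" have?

8

Detection loop lost [AND]: one cut set from each child combined → 1 × 1 × 1 = 1 cut set(s).
Manual path unavailable [AND]: one cut set from each child combined → 1 × 1 × 1 = 1 cut set(s).
Release chain down [OR]: union of children's cut sets → 4 cut set(s).
Zone A unavailable [AND]: one cut set from each child combined → 1 × 1 × 1 = 1 cut set(s).
Agent supply unavailable [OR]: union of children's cut sets → 2 cut set(s).
Zone B inoperative [AND]: one cut set from each child combined → 1 × 2 × 1 × 1 = 2 cut set(s).
Fire suppression does not activate [AND]: one cut set from each child combined → 1 × 4 × 1 × 2 = 8 cut set(s).
Minimal cut sets: {#1 zone module 2 fails, Aft discharge nozzle 2 stuck, Backup heat detector 2 is down, Emergency manual pull stuck, Forward smoke detector is out, Inboard smoke detector 2 malfunctions, Main manual pull 2 degraded, Pressure switch is down, Release solenoid 2 faulted, Reserve discharge nozzle stuck, Zone module trips}; {Aft discharge nozzle 2 stuck, Backup heat detector 2 is down, Emergency manual pull stuck, Forward smoke detector is out, Inboard smoke detector 2 malfunctions, Main manual pull 2 degraded, Pressure switch is down, Release solenoid 2 faulted, Reserve discharge nozzle stuck, South agent cylinder 2 is out, Zone module trips}; {#1 zone module 2 fails, Aft discharge nozzle 2 stuck, Auxiliary release solenoid degraded, Backup heat detector 2 is down, Emergency manual pull stuck, Forward smoke detector is out, Inboard smoke detector 2 malfunctions, Main heat detector malfunctions, Main manual pull 2 degraded, Pressure switch is down, Release solenoid 2 faulted, Reserve discharge nozzle stuck, Upper agent cylinder faulted}; {Aft discharge nozzle 2 stuck, Auxiliary release solenoid degraded, Backup heat detector 2 is down, Emergency manual pull stuck, Forward smoke detector is out, Inboard smoke detector 2 malfunctions, Main heat detector malfunctions, Main manual pull 2 degraded, Pressure switch is down, Release solenoid 2 faulted, Reserve discharge nozzle stuck, South agent cylinder 2 is out, Upper agent cylinder faulted}; {#1 zone module 2 fails, Aft discharge nozzle 2 stuck, Auxiliary control panel stuck, Backup heat detector 2 is down, Emergency manual pull stuck, Forward smoke detector is out, Inboard smoke detector 2 malfunctions, Main manual pull 2 degraded, Pressure switch is down, Release solenoid 2 faulted, Reserve discharge nozzle stuck}; {Aft discharge nozzle 2 stuck, Auxiliary control panel stuck, Backup heat detector 2 is down, Emergency manual pull stuck, Forward smoke detector is out, Inboard smoke detector 2 malfunctions, Main manual pull 2 degraded, Pressure switch is down, Release solenoid 2 faulted, Reserve discharge nozzle stuck, South agent cylinder 2 is out}; {#1 zone module 2 fails, Aft discharge nozzle 2 stuck, Backup heat detector 2 is down, Emergency manual pull stuck, Forward smoke detector is out, Inboard smoke detector 2 malfunctions, Main manual pull 2 degraded, Pressure switch is down, Release solenoid 2 faulted, Reserve abort switch degraded, Reserve discharge nozzle stuck}; {Aft discharge nozzle 2 stuck, Backup heat detector 2 is down, Emergency manual pull stuck, Forward smoke detector is out, Inboard smoke detector 2 malfunctions, Main manual pull 2 degraded, Pressure switch is down, Release solenoid 2 faulted, Reserve abort switch degraded, Reserve discharge nozzle stuck, South agent cylinder 2 is out}.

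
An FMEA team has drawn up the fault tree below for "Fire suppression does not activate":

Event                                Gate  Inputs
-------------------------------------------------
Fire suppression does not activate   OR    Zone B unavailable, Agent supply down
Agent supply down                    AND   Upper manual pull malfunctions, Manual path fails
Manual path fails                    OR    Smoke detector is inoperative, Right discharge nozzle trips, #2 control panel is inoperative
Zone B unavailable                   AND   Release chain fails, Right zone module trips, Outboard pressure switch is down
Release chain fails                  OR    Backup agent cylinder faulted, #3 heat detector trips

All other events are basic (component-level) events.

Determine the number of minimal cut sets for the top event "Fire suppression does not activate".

Release chain fails [OR]: union of children's cut sets → 2 cut set(s).
Zone B unavailable [AND]: one cut set from each child combined → 2 × 1 × 1 = 2 cut set(s).
Manual path fails [OR]: union of children's cut sets → 3 cut set(s).
Agent supply down [AND]: one cut set from each child combined → 1 × 3 = 3 cut set(s).
Fire suppression does not activate [OR]: union of children's cut sets → 5 cut set(s).
Minimal cut sets: {Backup agent cylinder faulted, Outboard pressure switch is down, Right zone module trips}; {#3 heat detector trips, Outboard pressure switch is down, Right zone module trips}; {Smoke detector is inoperative, Upper manual pull malfunctions}; {Right discharge nozzle trips, Upper manual pull malfunctions}; {#2 control panel is inoperative, Upper manual pull malfunctions}.

5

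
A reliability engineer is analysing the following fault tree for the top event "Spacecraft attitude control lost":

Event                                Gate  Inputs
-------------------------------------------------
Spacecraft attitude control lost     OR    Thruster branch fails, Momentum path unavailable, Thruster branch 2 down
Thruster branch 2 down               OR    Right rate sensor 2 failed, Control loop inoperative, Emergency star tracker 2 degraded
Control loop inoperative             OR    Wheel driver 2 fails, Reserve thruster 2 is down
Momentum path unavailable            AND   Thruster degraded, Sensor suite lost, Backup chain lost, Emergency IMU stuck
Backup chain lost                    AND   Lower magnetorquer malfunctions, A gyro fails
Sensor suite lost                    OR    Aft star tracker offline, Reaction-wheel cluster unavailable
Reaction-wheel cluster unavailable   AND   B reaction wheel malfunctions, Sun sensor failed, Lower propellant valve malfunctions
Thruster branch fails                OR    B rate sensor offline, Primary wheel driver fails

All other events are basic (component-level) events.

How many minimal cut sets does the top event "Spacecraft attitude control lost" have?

Thruster branch fails [OR]: union of children's cut sets → 2 cut set(s).
Reaction-wheel cluster unavailable [AND]: one cut set from each child combined → 1 × 1 × 1 = 1 cut set(s).
Sensor suite lost [OR]: union of children's cut sets → 2 cut set(s).
Backup chain lost [AND]: one cut set from each child combined → 1 × 1 = 1 cut set(s).
Momentum path unavailable [AND]: one cut set from each child combined → 1 × 2 × 1 × 1 = 2 cut set(s).
Control loop inoperative [OR]: union of children's cut sets → 2 cut set(s).
Thruster branch 2 down [OR]: union of children's cut sets → 4 cut set(s).
Spacecraft attitude control lost [OR]: union of children's cut sets → 8 cut set(s).
Minimal cut sets: {B rate sensor offline}; {Primary wheel driver fails}; {A gyro fails, Aft star tracker offline, Emergency IMU stuck, Lower magnetorquer malfunctions, Thruster degraded}; {A gyro fails, B reaction wheel malfunctions, Emergency IMU stuck, Lower magnetorquer malfunctions, Lower propellant valve malfunctions, Sun sensor failed, Thruster degraded}; {Right rate sensor 2 failed}; {Wheel driver 2 fails}; {Reserve thruster 2 is down}; {Emergency star tracker 2 degraded}.

8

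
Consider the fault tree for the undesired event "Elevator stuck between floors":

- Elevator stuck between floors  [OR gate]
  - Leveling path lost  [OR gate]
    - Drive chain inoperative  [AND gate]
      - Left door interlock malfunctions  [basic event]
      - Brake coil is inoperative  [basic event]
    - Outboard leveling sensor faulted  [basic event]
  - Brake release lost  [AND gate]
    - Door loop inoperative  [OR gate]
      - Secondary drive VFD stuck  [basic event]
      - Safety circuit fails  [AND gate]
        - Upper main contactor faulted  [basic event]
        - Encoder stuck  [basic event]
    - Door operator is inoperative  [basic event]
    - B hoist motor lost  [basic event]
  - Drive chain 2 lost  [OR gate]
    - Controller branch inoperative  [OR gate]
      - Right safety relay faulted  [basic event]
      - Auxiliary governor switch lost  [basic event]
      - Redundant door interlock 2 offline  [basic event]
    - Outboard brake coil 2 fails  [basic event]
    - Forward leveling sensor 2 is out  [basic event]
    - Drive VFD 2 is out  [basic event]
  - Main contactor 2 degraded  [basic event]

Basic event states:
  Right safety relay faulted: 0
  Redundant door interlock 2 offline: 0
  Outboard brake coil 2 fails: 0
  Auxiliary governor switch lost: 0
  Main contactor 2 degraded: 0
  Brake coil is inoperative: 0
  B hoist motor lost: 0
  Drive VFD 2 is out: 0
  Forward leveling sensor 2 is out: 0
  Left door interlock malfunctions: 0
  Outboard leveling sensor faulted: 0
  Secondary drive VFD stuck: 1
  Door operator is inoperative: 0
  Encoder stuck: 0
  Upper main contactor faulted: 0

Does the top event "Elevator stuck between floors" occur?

Drive chain inoperative [AND]: Left door interlock malfunctions=not, Brake coil is inoperative=not → not all inputs occur → does not occur.
Leveling path lost [OR]: Drive chain inoperative=not, Outboard leveling sensor faulted=not → no input occurs → does not occur.
Safety circuit fails [AND]: Upper main contactor faulted=not, Encoder stuck=not → not all inputs occur → does not occur.
Door loop inoperative [OR]: Secondary drive VFD stuck=occurs, Safety circuit fails=not → at least one input occurs → occurs.
Brake release lost [AND]: Door loop inoperative=occurs, Door operator is inoperative=not, B hoist motor lost=not → not all inputs occur → does not occur.
Controller branch inoperative [OR]: Right safety relay faulted=not, Auxiliary governor switch lost=not, Redundant door interlock 2 offline=not → no input occurs → does not occur.
Drive chain 2 lost [OR]: Controller branch inoperative=not, Outboard brake coil 2 fails=not, Forward leveling sensor 2 is out=not, Drive VFD 2 is out=not → no input occurs → does not occur.
Elevator stuck between floors [OR]: Leveling path lost=not, Brake release lost=not, Drive chain 2 lost=not, Main contactor 2 degraded=not → no input occurs → does not occur.

No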